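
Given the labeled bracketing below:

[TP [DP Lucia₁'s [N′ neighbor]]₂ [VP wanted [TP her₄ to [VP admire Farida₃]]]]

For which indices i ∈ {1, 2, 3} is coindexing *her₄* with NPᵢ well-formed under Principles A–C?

*her* is a pronoun, so Principle B applies: it must be free in its binding domain.
Binding domain of *her₄*: the matrix TP, whose subject is [Lucia₁'s neighbor]₂.
*Lucia₁* and the pronoun do not c-command one another → neither Principle B nor Principle C is at stake; coindexation permitted.
*[Lucia₁'s neighbor]₂* c-commands the pronoun within its binding domain → coindexation would violate Principle B.
*Farida₃*: the pronoun c-commands this R-expression → coindexation would violate Principle C on *Farida₃*.

{1}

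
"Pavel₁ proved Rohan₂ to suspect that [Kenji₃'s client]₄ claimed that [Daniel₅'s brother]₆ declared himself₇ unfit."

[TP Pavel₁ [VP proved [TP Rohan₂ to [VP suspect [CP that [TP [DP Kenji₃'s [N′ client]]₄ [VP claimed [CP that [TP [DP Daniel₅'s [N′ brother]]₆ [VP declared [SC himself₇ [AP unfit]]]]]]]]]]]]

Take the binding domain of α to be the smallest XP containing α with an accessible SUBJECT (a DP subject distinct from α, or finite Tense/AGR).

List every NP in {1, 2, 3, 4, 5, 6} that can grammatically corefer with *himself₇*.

{6}

*himself* is an anaphor, so Principle A applies: it must be bound in its binding domain.
Binding domain of *himself₇*: the embedded TP, whose subject is [Daniel₅'s brother]₆.
*Pavel₁* c-commands the anaphor but is outside its binding domain → cannot satisfy Principle A.
*Rohan₂* c-commands the anaphor but is outside its binding domain → cannot satisfy Principle A.
*Kenji₃* does not c-command the anaphor → cannot bind it.
*[Kenji₃'s client]₄* c-commands the anaphor but is outside its binding domain → cannot satisfy Principle A.
*Daniel₅* does not c-command the anaphor → cannot bind it.
*[Daniel₅'s brother]₆* c-commands the anaphor within its binding domain → licit binder.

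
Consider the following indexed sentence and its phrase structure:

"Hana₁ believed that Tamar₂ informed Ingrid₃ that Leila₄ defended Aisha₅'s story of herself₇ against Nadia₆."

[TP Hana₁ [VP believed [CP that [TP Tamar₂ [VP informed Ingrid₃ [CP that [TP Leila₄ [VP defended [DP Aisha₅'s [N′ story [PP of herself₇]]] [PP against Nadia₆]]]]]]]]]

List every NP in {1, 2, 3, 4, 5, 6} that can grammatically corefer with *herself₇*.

*herself* is an anaphor, so Principle A applies: it must be bound in its binding domain.
Binding domain of *herself₇*: the possessed DP, whose subject is Aisha₅.
*Hana₁* c-commands the anaphor but is outside its binding domain → cannot satisfy Principle A.
*Tamar₂* c-commands the anaphor but is outside its binding domain → cannot satisfy Principle A.
*Ingrid₃* c-commands the anaphor but is outside its binding domain → cannot satisfy Principle A.
*Leila₄* c-commands the anaphor but is outside its binding domain → cannot satisfy Principle A.
*Aisha₅* c-commands the anaphor within its binding domain → licit binder.
*Nadia₆* does not c-command the anaphor → cannot bind it.

{5}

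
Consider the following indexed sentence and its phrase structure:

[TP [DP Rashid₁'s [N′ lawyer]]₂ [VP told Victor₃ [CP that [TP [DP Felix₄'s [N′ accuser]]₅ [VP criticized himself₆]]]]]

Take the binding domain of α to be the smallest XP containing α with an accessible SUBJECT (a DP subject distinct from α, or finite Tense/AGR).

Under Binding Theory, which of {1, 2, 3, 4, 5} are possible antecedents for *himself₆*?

{5}

*himself* is an anaphor, so Principle A applies: it must be bound in its binding domain.
Binding domain of *himself₆*: the embedded TP, whose subject is [Felix₄'s accuser]₅.
*Rashid₁* does not c-command the anaphor → cannot bind it.
*[Rashid₁'s lawyer]₂* c-commands the anaphor but is outside its binding domain → cannot satisfy Principle A.
*Victor₃* c-commands the anaphor but is outside its binding domain → cannot satisfy Principle A.
*Felix₄* does not c-command the anaphor → cannot bind it.
*[Felix₄'s accuser]₅* c-commands the anaphor within its binding domain → licit binder.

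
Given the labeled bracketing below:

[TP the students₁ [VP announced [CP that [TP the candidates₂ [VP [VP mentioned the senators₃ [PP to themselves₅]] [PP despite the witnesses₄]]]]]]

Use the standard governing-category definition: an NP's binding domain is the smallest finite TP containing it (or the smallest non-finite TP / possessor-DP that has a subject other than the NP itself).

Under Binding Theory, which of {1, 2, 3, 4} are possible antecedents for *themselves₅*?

*themselves* is an anaphor, so Principle A applies: it must be bound in its binding domain.
Binding domain of *themselves₅*: the embedded TP, whose subject is the candidates₂.
*the students₁* c-commands the anaphor but is outside its binding domain → cannot satisfy Principle A.
*the candidates₂* c-commands the anaphor within its binding domain → licit binder.
*the senators₃* c-commands the anaphor within its binding domain → licit binder.
*the witnesses₄* does not c-command the anaphor → cannot bind it.

{2, 3}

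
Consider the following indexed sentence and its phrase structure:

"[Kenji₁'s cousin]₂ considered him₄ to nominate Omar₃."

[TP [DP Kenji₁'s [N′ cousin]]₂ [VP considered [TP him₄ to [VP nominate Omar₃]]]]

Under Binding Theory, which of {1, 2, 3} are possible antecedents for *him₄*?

{1}

*him* is a pronoun, so Principle B applies: it must be free in its binding domain.
Binding domain of *him₄*: the matrix TP, whose subject is [Kenji₁'s cousin]₂.
*Kenji₁* and the pronoun do not c-command one another → neither Principle B nor Principle C is at stake; coindexation permitted.
*[Kenji₁'s cousin]₂* c-commands the pronoun within its binding domain → coindexation would violate Principle B.
*Omar₃*: the pronoun c-commands this R-expression → coindexation would violate Principle C on *Omar₃*.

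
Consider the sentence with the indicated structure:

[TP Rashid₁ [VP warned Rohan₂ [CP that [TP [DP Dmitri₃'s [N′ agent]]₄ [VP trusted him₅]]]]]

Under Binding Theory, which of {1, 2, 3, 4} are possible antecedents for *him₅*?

{1, 2, 3}

*him* is a pronoun, so Principle B applies: it must be free in its binding domain.
Binding domain of *him₅*: the embedded TP, whose subject is [Dmitri₃'s agent]₄.
*Rashid₁* c-commands the pronoun but from outside its binding domain, and is not c-commanded by it → coindexation permitted.
*Rohan₂* c-commands the pronoun but from outside its binding domain, and is not c-commanded by it → coindexation permitted.
*Dmitri₃* and the pronoun do not c-command one another → neither Principle B nor Principle C is at stake; coindexation permitted.
*[Dmitri₃'s agent]₄* c-commands the pronoun within its binding domain → coindexation would violate Principle B.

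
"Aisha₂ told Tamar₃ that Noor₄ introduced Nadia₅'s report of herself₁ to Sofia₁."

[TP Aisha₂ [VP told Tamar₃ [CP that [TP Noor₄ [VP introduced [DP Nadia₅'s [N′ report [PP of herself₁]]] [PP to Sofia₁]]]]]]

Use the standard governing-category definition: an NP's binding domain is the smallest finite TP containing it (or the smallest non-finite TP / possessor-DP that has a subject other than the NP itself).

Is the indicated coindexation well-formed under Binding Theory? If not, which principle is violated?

The two coindexed NPs are *Sofia₁* and *herself₁*.
*herself₁* is an anaphor. Principle A requires it to be bound within its binding domain — the possessed DP, whose subject is Nadia₅.
Within that domain it is c-commanded by *Nadia₅*, which does not share its index.
*Sofia₁* does not c-command the anaphor at all.
The anaphor is unbound in its domain → Principle A violation.

Principle A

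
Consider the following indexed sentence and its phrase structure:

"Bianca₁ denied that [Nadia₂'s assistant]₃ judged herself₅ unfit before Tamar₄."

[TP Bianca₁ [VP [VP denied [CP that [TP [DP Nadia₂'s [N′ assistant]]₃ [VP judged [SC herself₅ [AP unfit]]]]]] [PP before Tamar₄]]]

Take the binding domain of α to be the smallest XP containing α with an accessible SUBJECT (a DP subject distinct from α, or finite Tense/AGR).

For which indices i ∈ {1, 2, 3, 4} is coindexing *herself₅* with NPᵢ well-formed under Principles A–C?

*herself* is an anaphor, so Principle A applies: it must be bound in its binding domain.
Binding domain of *herself₅*: the embedded TP, whose subject is [Nadia₂'s assistant]₃.
*Bianca₁* c-commands the anaphor but is outside its binding domain → cannot satisfy Principle A.
*Nadia₂* does not c-command the anaphor → cannot bind it.
*[Nadia₂'s assistant]₃* c-commands the anaphor within its binding domain → licit binder.
*Tamar₄* does not c-command the anaphor → cannot bind it.

{3}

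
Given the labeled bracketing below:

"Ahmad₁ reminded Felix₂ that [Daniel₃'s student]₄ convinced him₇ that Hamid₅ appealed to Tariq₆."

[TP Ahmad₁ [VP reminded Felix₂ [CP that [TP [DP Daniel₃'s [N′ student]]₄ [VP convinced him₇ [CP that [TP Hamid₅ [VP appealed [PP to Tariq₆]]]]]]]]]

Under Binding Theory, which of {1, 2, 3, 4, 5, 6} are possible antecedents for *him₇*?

*him* is a pronoun, so Principle B applies: it must be free in its binding domain.
Binding domain of *him₇*: the embedded TP, whose subject is [Daniel₃'s student]₄.
*Ahmad₁* c-commands the pronoun but from outside its binding domain, and is not c-commanded by it → coindexation permitted.
*Felix₂* c-commands the pronoun but from outside its binding domain, and is not c-commanded by it → coindexation permitted.
*Daniel₃* and the pronoun do not c-command one another → neither Principle B nor Principle C is at stake; coindexation permitted.
*[Daniel₃'s student]₄* c-commands the pronoun within its binding domain → coindexation would violate Principle B.
*Hamid₅*: the pronoun c-commands this R-expression → coindexation would violate Principle C on *Hamid₅*.
*Tariq₆*: the pronoun c-commands this R-expression → coindexation would violate Principle C on *Tariq₆*.

{1, 2, 3}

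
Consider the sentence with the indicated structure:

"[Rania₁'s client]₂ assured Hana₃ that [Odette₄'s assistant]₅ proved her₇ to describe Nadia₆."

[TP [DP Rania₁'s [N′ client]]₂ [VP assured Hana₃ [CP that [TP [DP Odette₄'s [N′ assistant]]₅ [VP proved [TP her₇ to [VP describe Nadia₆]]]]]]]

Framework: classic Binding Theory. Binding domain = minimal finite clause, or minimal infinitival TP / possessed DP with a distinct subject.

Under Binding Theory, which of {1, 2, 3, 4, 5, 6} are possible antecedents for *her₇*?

*her* is a pronoun, so Principle B applies: it must be free in its binding domain.
Binding domain of *her₇*: the embedded TP, whose subject is [Odette₄'s assistant]₅.
*Rania₁* and the pronoun do not c-command one another → neither Principle B nor Principle C is at stake; coindexation permitted.
*[Rania₁'s client]₂* c-commands the pronoun but from outside its binding domain, and is not c-commanded by it → coindexation permitted.
*Hana₃* c-commands the pronoun but from outside its binding domain, and is not c-commanded by it → coindexation permitted.
*Odette₄* and the pronoun do not c-command one another → neither Principle B nor Principle C is at stake; coindexation permitted.
*[Odette₄'s assistant]₅* c-commands the pronoun within its binding domain → coindexation would violate Principle B.
*Nadia₆*: the pronoun c-commands this R-expression → coindexation would violate Principle C on *Nadia₆*.

{1, 2, 3, 4}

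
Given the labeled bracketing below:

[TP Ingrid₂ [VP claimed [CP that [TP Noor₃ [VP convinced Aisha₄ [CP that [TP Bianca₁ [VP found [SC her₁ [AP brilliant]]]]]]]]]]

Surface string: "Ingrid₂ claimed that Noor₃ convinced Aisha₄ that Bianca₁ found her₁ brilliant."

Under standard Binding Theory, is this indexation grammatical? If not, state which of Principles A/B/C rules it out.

The two coindexed NPs are *Bianca₁* and *her₁*.
*her₁* is a pronoun. Its binding domain is the embedded TP, whose subject is Bianca₁.
*Bianca₁* c-commands it within that domain and carries the same index.
The pronoun is locally bound → Principle B violation.

Principle B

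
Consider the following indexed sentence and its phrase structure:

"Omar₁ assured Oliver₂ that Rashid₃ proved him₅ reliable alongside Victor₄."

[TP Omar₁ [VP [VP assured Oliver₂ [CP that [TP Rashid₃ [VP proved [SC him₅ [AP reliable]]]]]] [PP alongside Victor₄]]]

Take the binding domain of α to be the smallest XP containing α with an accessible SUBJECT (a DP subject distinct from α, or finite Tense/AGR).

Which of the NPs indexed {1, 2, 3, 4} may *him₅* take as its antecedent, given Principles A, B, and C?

{1, 2, 4}

*him* is a pronoun, so Principle B applies: it must be free in its binding domain.
Binding domain of *him₅*: the embedded TP, whose subject is Rashid₃.
*Omar₁* c-commands the pronoun but from outside its binding domain, and is not c-commanded by it → coindexation permitted.
*Oliver₂* c-commands the pronoun but from outside its binding domain, and is not c-commanded by it → coindexation permitted.
*Rashid₃* c-commands the pronoun within its binding domain → coindexation would violate Principle B.
*Victor₄* and the pronoun do not c-command one another → neither Principle B nor Principle C is at stake; coindexation permitted.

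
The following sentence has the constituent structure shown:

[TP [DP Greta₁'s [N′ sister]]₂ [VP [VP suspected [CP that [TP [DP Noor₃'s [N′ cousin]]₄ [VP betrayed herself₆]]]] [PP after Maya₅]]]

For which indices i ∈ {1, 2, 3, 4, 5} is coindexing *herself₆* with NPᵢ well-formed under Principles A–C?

*herself* is an anaphor, so Principle A applies: it must be bound in its binding domain.
Binding domain of *herself₆*: the embedded TP, whose subject is [Noor₃'s cousin]₄.
*Greta₁* does not c-command the anaphor → cannot bind it.
*[Greta₁'s sister]₂* c-commands the anaphor but is outside its binding domain → cannot satisfy Principle A.
*Noor₃* does not c-command the anaphor → cannot bind it.
*[Noor₃'s cousin]₄* c-commands the anaphor within its binding domain → licit binder.
*Maya₅* does not c-command the anaphor → cannot bind it.

{4}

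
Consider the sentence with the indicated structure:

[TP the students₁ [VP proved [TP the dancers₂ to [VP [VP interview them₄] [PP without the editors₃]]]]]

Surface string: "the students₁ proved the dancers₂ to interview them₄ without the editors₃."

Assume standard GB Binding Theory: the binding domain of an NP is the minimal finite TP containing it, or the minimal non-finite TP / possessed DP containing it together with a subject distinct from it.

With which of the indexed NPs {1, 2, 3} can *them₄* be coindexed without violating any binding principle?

{1, 3}

*them* is a pronoun, so Principle B applies: it must be free in its binding domain.
Binding domain of *them₄*: the embedded TP, whose subject is the dancers₂.
*the students₁* c-commands the pronoun but from outside its binding domain, and is not c-commanded by it → coindexation permitted.
*the dancers₂* c-commands the pronoun within its binding domain → coindexation would violate Principle B.
*the editors₃* and the pronoun do not c-command one another → neither Principle B nor Principle C is at stake; coindexation permitted.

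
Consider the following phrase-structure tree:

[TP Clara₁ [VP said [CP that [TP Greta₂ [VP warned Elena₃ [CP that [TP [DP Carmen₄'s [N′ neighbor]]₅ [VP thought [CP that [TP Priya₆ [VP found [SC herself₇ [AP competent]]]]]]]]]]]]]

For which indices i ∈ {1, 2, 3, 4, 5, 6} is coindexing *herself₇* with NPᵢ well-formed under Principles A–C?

*herself* is an anaphor, so Principle A applies: it must be bound in its binding domain.
Binding domain of *herself₇*: the embedded TP, whose subject is Priya₆.
*Clara₁* c-commands the anaphor but is outside its binding domain → cannot satisfy Principle A.
*Greta₂* c-commands the anaphor but is outside its binding domain → cannot satisfy Principle A.
*Elena₃* c-commands the anaphor but is outside its binding domain → cannot satisfy Principle A.
*Carmen₄* does not c-command the anaphor → cannot bind it.
*[Carmen₄'s neighbor]₅* c-commands the anaphor but is outside its binding domain → cannot satisfy Principle A.
*Priya₆* c-commands the anaphor within its binding domain → licit binder.

{6}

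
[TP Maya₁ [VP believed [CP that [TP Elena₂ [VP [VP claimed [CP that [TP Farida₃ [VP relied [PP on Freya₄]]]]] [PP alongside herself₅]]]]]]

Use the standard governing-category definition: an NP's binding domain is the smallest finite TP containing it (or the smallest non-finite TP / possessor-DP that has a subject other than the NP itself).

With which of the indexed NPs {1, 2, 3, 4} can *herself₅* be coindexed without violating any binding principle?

{2}

*herself* is an anaphor, so Principle A applies: it must be bound in its binding domain.
Binding domain of *herself₅*: the embedded TP, whose subject is Elena₂.
*Maya₁* c-commands the anaphor but is outside its binding domain → cannot satisfy Principle A.
*Elena₂* c-commands the anaphor within its binding domain → licit binder.
*Farida₃* does not c-command the anaphor → cannot bind it.
*Freya₄* does not c-command the anaphor → cannot bind it.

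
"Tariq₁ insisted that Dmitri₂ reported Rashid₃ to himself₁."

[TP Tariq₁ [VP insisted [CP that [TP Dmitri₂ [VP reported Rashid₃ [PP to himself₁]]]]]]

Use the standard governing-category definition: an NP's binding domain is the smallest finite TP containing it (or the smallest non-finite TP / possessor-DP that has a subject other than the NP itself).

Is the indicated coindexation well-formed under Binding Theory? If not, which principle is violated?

The two coindexed NPs are *Tariq₁* and *himself₁*.
*himself₁* is an anaphor. Principle A requires it to be bound within its binding domain — the embedded TP, whose subject is Dmitri₂.
Within that domain it is c-commanded by *Dmitri₂*, *Rashid₃*, none of which share its index.
*Tariq₁* does c-command the anaphor, but from outside its binding domain.
The anaphor is unbound in its domain → Principle A violation.

Principle A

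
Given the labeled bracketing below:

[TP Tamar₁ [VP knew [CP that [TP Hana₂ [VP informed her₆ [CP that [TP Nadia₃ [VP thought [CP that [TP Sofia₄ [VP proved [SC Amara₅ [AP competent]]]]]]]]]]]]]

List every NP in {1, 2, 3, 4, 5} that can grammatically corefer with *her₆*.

*her* is a pronoun, so Principle B applies: it must be free in its binding domain.
Binding domain of *her₆*: the embedded TP, whose subject is Hana₂.
*Tamar₁* c-commands the pronoun but from outside its binding domain, and is not c-commanded by it → coindexation permitted.
*Hana₂* c-commands the pronoun within its binding domain → coindexation would violate Principle B.
*Nadia₃*: the pronoun c-commands this R-expression → coindexation would violate Principle C on *Nadia₃*.
*Sofia₄*: the pronoun c-commands this R-expression → coindexation would violate Principle C on *Sofia₄*.
*Amara₅*: the pronoun c-commands this R-expression → coindexation would violate Principle C on *Amara₅*.

{1}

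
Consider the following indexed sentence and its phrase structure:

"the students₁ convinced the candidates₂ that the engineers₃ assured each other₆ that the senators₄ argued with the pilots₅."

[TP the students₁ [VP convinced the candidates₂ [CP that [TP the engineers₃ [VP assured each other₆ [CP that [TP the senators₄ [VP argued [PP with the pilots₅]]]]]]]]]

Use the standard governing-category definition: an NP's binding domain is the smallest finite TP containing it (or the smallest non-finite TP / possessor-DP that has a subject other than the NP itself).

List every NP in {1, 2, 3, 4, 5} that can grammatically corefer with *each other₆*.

{3}

*each other* is an anaphor, so Principle A applies: it must be bound in its binding domain.
Binding domain of *each other₆*: the embedded TP, whose subject is the engineers₃.
*the students₁* c-commands the anaphor but is outside its binding domain → cannot satisfy Principle A.
*the candidates₂* c-commands the anaphor but is outside its binding domain → cannot satisfy Principle A.
*the engineers₃* c-commands the anaphor within its binding domain → licit binder.
*the senators₄* does not c-command the anaphor → cannot bind it.
*the pilots₅* does not c-command the anaphor → cannot bind it.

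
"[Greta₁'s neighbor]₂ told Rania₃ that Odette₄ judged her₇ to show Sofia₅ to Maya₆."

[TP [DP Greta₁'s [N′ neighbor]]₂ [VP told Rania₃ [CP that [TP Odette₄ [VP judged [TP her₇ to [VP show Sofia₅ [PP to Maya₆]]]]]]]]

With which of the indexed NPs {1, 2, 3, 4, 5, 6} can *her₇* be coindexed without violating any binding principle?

{1, 2, 3}

*her* is a pronoun, so Principle B applies: it must be free in its binding domain.
Binding domain of *her₇*: the embedded TP, whose subject is Odette₄.
*Greta₁* and the pronoun do not c-command one another → neither Principle B nor Principle C is at stake; coindexation permitted.
*[Greta₁'s neighbor]₂* c-commands the pronoun but from outside its binding domain, and is not c-commanded by it → coindexation permitted.
*Rania₃* c-commands the pronoun but from outside its binding domain, and is not c-commanded by it → coindexation permitted.
*Odette₄* c-commands the pronoun within its binding domain → coindexation would violate Principle B.
*Sofia₅*: the pronoun c-commands this R-expression → coindexation would violate Principle C on *Sofia₅*.
*Maya₆*: the pronoun c-commands this R-expression → coindexation would violate Principle C on *Maya₆*.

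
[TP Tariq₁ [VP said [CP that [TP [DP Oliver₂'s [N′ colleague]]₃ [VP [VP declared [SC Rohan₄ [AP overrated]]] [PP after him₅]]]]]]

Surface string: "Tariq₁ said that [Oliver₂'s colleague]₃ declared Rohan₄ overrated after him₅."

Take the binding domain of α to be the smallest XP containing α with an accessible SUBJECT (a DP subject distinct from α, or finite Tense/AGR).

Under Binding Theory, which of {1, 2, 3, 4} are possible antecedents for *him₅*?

*him* is a pronoun, so Principle B applies: it must be free in its binding domain.
Binding domain of *him₅*: the embedded TP, whose subject is [Oliver₂'s colleague]₃.
*Tariq₁* c-commands the pronoun but from outside its binding domain, and is not c-commanded by it → coindexation permitted.
*Oliver₂* and the pronoun do not c-command one another → neither Principle B nor Principle C is at stake; coindexation permitted.
*[Oliver₂'s colleague]₃* c-commands the pronoun within its binding domain → coindexation would violate Principle B.
*Rohan₄* and the pronoun do not c-command one another → neither Principle B nor Principle C is at stake; coindexation permitted.

{1, 2, 4}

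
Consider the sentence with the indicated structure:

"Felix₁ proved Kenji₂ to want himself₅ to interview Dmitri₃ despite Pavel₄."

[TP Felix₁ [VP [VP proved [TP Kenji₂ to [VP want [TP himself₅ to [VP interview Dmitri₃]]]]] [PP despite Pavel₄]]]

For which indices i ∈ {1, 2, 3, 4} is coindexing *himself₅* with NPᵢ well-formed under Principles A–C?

{2}

*himself* is an anaphor, so Principle A applies: it must be bound in its binding domain.
Binding domain of *himself₅*: the embedded TP, whose subject is Kenji₂.
*Felix₁* c-commands the anaphor but is outside its binding domain → cannot satisfy Principle A.
*Kenji₂* c-commands the anaphor within its binding domain → licit binder.
*Dmitri₃* does not c-command the anaphor → cannot bind it.
*Pavel₄* does not c-command the anaphor → cannot bind it.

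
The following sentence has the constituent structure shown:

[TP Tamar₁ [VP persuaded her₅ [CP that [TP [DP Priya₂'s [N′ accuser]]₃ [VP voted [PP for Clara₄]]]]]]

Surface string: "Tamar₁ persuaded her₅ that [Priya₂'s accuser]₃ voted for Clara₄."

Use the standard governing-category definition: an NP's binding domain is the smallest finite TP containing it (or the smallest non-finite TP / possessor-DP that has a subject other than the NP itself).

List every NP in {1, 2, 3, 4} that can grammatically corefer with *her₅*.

none

*her* is a pronoun, so Principle B applies: it must be free in its binding domain.
Binding domain of *her₅*: the matrix TP, whose subject is Tamar₁.
*Tamar₁* c-commands the pronoun within its binding domain → coindexation would violate Principle B.
*Priya₂*: the pronoun c-commands this R-expression → coindexation would violate Principle C on *Priya₂*.
*[Priya₂'s accuser]₃*: the pronoun c-commands this R-expression → coindexation would violate Principle C on *[Priya₂'s accuser]₃*.
*Clara₄*: the pronoun c-commands this R-expression → coindexation would violate Principle C on *Clara₄*.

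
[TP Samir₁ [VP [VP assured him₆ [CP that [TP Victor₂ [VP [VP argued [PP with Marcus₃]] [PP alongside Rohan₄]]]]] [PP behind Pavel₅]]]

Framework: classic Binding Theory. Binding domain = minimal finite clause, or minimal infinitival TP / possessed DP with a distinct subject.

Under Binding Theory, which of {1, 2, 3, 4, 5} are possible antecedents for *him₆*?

*him* is a pronoun, so Principle B applies: it must be free in its binding domain.
Binding domain of *him₆*: the matrix TP, whose subject is Samir₁.
*Samir₁* c-commands the pronoun within its binding domain → coindexation would violate Principle B.
*Victor₂*: the pronoun c-commands this R-expression → coindexation would violate Principle C on *Victor₂*.
*Marcus₃*: the pronoun c-commands this R-expression → coindexation would violate Principle C on *Marcus₃*.
*Rohan₄*: the pronoun c-commands this R-expression → coindexation would violate Principle C on *Rohan₄*.
*Pavel₅* and the pronoun do not c-command one another → neither Principle B nor Principle C is at stake; coindexation permitted.

{5}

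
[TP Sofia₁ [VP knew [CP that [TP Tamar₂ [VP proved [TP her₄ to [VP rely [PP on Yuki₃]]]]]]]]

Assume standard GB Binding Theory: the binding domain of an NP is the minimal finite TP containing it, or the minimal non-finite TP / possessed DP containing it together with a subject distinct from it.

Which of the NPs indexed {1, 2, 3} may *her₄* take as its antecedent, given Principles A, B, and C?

{1}

*her* is a pronoun, so Principle B applies: it must be free in its binding domain.
Binding domain of *her₄*: the embedded TP, whose subject is Tamar₂.
*Sofia₁* c-commands the pronoun but from outside its binding domain, and is not c-commanded by it → coindexation permitted.
*Tamar₂* c-commands the pronoun within its binding domain → coindexation would violate Principle B.
*Yuki₃*: the pronoun c-commands this R-expression → coindexation would violate Principle C on *Yuki₃*.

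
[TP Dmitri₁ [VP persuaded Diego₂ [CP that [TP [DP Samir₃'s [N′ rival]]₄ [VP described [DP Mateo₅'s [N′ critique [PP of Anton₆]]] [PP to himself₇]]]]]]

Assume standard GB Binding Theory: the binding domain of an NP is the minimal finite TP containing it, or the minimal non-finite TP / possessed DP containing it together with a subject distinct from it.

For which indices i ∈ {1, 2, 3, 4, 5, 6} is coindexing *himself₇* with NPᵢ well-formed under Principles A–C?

{4}

*himself* is an anaphor, so Principle A applies: it must be bound in its binding domain.
Binding domain of *himself₇*: the embedded TP, whose subject is [Samir₃'s rival]₄.
*Dmitri₁* c-commands the anaphor but is outside its binding domain → cannot satisfy Principle A.
*Diego₂* c-commands the anaphor but is outside its binding domain → cannot satisfy Principle A.
*Samir₃* does not c-command the anaphor → cannot bind it.
*[Samir₃'s rival]₄* c-commands the anaphor within its binding domain → licit binder.
*Mateo₅* does not c-command the anaphor → cannot bind it.
*Anton₆* does not c-command the anaphor → cannot bind it.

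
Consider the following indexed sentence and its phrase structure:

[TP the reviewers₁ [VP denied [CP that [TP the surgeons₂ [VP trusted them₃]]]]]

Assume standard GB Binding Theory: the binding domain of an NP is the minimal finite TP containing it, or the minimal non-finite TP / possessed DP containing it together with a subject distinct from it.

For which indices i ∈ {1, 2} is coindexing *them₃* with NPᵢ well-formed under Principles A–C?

{1}

*them* is a pronoun, so Principle B applies: it must be free in its binding domain.
Binding domain of *them₃*: the embedded TP, whose subject is the surgeons₂.
*the reviewers₁* c-commands the pronoun but from outside its binding domain, and is not c-commanded by it → coindexation permitted.
*the surgeons₂* c-commands the pronoun within its binding domain → coindexation would violate Principle B.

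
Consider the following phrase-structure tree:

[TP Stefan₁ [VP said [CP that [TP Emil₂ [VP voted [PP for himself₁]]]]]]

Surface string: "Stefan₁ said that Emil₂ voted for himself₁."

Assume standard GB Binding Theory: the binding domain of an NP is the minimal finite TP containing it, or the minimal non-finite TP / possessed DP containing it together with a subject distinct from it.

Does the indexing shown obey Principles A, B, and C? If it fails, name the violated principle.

Principle A

The two coindexed NPs are *Stefan₁* and *himself₁*.
*himself₁* is an anaphor. Principle A requires it to be bound within its binding domain — the embedded TP, whose subject is Emil₂.
Within that domain it is c-commanded by *Emil₂*, which does not share its index.
*Stefan₁* does c-command the anaphor, but from outside its binding domain.
The anaphor is unbound in its domain → Principle A violation.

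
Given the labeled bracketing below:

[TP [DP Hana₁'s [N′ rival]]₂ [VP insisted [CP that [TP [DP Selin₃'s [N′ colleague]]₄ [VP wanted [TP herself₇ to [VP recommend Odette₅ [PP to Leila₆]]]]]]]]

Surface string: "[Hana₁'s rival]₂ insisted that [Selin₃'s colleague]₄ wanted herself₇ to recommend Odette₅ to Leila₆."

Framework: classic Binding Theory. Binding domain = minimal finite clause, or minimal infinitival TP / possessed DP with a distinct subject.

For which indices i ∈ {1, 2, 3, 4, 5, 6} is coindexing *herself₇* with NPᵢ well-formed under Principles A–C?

{4}

*herself* is an anaphor, so Principle A applies: it must be bound in its binding domain.
Binding domain of *herself₇*: the embedded TP, whose subject is [Selin₃'s colleague]₄.
*Hana₁* does not c-command the anaphor → cannot bind it.
*[Hana₁'s rival]₂* c-commands the anaphor but is outside its binding domain → cannot satisfy Principle A.
*Selin₃* does not c-command the anaphor → cannot bind it.
*[Selin₃'s colleague]₄* c-commands the anaphor within its binding domain → licit binder.
*Odette₅* does not c-command the anaphor → cannot bind it.
*Leila₆* does not c-command the anaphor → cannot bind it.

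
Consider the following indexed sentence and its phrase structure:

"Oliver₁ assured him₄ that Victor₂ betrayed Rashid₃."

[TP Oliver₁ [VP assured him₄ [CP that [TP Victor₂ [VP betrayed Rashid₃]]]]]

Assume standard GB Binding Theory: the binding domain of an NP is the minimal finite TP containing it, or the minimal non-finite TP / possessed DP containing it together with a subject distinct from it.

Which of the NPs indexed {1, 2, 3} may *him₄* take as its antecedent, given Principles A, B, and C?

*him* is a pronoun, so Principle B applies: it must be free in its binding domain.
Binding domain of *him₄*: the matrix TP, whose subject is Oliver₁.
*Oliver₁* c-commands the pronoun within its binding domain → coindexation would violate Principle B.
*Victor₂*: the pronoun c-commands this R-expression → coindexation would violate Principle C on *Victor₂*.
*Rashid₃*: the pronoun c-commands this R-expression → coindexation would violate Principle C on *Rashid₃*.

none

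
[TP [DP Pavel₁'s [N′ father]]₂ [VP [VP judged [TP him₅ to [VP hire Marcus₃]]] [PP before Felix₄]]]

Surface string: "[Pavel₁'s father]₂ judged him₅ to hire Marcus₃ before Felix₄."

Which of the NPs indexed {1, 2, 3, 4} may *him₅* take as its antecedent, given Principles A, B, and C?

{1, 4}

*him* is a pronoun, so Principle B applies: it must be free in its binding domain.
Binding domain of *him₅*: the matrix TP, whose subject is [Pavel₁'s father]₂.
*Pavel₁* and the pronoun do not c-command one another → neither Principle B nor Principle C is at stake; coindexation permitted.
*[Pavel₁'s father]₂* c-commands the pronoun within its binding domain → coindexation would violate Principle B.
*Marcus₃*: the pronoun c-commands this R-expression → coindexation would violate Principle C on *Marcus₃*.
*Felix₄* and the pronoun do not c-command one another → neither Principle B nor Principle C is at stake; coindexation permitted.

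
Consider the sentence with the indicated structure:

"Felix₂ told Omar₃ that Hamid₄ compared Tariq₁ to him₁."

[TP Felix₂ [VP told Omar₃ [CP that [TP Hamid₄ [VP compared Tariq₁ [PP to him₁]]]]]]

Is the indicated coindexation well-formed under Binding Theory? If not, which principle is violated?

The two coindexed NPs are *Tariq₁* and *him₁*.
*him₁* is a pronoun. Its binding domain is the embedded TP, whose subject is Hamid₄.
*Tariq₁* c-commands it within that domain and carries the same index.
The pronoun is locally bound → Principle B violation.

Principle B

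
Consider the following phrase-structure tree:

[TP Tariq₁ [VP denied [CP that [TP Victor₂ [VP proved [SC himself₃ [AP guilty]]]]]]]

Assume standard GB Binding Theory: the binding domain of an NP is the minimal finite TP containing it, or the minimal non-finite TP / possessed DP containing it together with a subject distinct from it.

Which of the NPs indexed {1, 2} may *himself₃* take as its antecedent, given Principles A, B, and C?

{2}

*himself* is an anaphor, so Principle A applies: it must be bound in its binding domain.
Binding domain of *himself₃*: the embedded TP, whose subject is Victor₂.
*Tariq₁* c-commands the anaphor but is outside its binding domain → cannot satisfy Principle A.
*Victor₂* c-commands the anaphor within its binding domain → licit binder.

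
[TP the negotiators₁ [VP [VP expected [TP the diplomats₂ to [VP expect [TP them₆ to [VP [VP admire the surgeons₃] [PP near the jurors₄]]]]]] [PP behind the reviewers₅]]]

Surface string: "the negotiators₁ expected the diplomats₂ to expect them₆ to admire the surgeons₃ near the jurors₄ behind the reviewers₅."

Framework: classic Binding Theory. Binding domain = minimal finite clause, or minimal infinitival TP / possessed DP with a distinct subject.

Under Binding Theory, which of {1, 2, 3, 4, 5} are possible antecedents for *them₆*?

*them* is a pronoun, so Principle B applies: it must be free in its binding domain.
Binding domain of *them₆*: the embedded TP, whose subject is the diplomats₂.
*the negotiators₁* c-commands the pronoun but from outside its binding domain, and is not c-commanded by it → coindexation permitted.
*the diplomats₂* c-commands the pronoun within its binding domain → coindexation would violate Principle B.
*the surgeons₃*: the pronoun c-commands this R-expression → coindexation would violate Principle C on *the surgeons₃*.
*the jurors₄*: the pronoun c-commands this R-expression → coindexation would violate Principle C on *the jurors₄*.
*the reviewers₅* and the pronoun do not c-command one another → neither Principle B nor Principle C is at stake; coindexation permitted.

{1, 5}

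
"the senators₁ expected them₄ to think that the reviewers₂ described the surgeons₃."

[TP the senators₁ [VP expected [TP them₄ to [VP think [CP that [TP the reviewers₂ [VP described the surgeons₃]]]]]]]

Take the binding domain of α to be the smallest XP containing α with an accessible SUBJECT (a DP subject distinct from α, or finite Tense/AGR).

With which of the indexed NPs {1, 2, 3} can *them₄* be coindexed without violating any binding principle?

*them* is a pronoun, so Principle B applies: it must be free in its binding domain.
Binding domain of *them₄*: the matrix TP, whose subject is the senators₁.
*the senators₁* c-commands the pronoun within its binding domain → coindexation would violate Principle B.
*the reviewers₂*: the pronoun c-commands this R-expression → coindexation would violate Principle C on *the reviewers₂*.
*the surgeons₃*: the pronoun c-commands this R-expression → coindexation would violate Principle C on *the surgeons₃*.

none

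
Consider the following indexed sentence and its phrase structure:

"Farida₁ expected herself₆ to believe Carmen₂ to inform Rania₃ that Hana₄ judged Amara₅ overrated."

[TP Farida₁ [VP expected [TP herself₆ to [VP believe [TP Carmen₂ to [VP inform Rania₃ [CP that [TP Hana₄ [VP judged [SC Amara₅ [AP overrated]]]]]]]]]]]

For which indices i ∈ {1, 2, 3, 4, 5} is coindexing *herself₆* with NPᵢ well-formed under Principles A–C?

{1}

*herself* is an anaphor, so Principle A applies: it must be bound in its binding domain.
Binding domain of *herself₆*: the matrix TP, whose subject is Farida₁.
*Farida₁* c-commands the anaphor within its binding domain → licit binder.
*Carmen₂* does not c-command the anaphor → cannot bind it.
*Rania₃* does not c-command the anaphor → cannot bind it.
*Hana₄* does not c-command the anaphor → cannot bind it.
*Amara₅* does not c-command the anaphor → cannot bind it.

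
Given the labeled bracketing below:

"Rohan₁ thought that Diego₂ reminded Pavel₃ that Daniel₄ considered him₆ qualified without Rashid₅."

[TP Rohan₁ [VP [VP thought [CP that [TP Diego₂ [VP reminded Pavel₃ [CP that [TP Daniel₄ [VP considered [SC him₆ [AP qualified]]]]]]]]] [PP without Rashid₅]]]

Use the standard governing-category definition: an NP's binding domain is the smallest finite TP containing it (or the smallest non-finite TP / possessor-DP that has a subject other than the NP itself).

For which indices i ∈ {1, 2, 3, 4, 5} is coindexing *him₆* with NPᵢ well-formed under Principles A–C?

*him* is a pronoun, so Principle B applies: it must be free in its binding domain.
Binding domain of *him₆*: the embedded TP, whose subject is Daniel₄.
*Rohan₁* c-commands the pronoun but from outside its binding domain, and is not c-commanded by it → coindexation permitted.
*Diego₂* c-commands the pronoun but from outside its binding domain, and is not c-commanded by it → coindexation permitted.
*Pavel₃* c-commands the pronoun but from outside its binding domain, and is not c-commanded by it → coindexation permitted.
*Daniel₄* c-commands the pronoun within its binding domain → coindexation would violate Principle B.
*Rashid₅* and the pronoun do not c-command one another → neither Principle B nor Principle C is at stake; coindexation permitted.

{1, 2, 3, 5}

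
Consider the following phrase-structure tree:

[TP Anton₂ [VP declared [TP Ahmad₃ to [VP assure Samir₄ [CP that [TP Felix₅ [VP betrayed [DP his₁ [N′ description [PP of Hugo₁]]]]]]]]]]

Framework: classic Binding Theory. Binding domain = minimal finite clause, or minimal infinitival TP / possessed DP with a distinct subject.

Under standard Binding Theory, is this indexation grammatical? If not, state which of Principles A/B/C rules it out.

Principle C

The two coindexed NPs are *his₁* and *Hugo₁*.
*Hugo₁* is an R-expression. Principle C requires it to be free everywhere.
*his₁* c-commands it and carries the same index.
The R-expression is bound → Principle C violation.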